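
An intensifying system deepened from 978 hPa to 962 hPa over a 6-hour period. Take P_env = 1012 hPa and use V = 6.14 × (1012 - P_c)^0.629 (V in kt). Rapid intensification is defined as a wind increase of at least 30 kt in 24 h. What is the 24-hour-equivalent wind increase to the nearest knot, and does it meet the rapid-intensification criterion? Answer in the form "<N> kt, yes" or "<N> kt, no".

V₁: ΔP = 34, V ≈ 6.14 × 34^0.629 ≈ 56.42 kt.
V₂: ΔP = 50, V ≈ 6.14 × 50^0.629 ≈ 71.92 kt.
ΔV over 6 h = 15.50 kt → 24 h equivalent = 15.50 × 24/6 ≈ 62.00 kt.
62 kt ≥ 30 kt ⇒ rapid intensification.

62 kt, yes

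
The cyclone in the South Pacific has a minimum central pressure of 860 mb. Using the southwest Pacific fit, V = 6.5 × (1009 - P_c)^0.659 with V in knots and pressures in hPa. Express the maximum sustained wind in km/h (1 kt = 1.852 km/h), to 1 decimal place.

ΔP = 1009 − 860 = 149 mb.
V ≈ 6.5 × 149^0.659 = 6.5 × 27.048 ≈ 175.810 kt.
175.810 × 1.852 ≈ 325.60 km/h → 325.6 km/h.

325.6 km/h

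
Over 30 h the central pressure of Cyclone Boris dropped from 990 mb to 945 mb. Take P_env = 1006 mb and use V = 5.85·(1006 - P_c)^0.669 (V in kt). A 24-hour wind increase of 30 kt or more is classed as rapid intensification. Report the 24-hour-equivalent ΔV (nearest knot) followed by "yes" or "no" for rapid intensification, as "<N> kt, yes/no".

V₁: ΔP = 16, V ≈ 5.85 × 16^0.669 ≈ 37.39 kt.
V₂: ΔP = 61, V ≈ 5.85 × 61^0.669 ≈ 91.53 kt.
ΔV over 30 h = 54.14 kt → 24 h equivalent = 54.14 × 24/30 ≈ 43.31 kt.
43 kt ≥ 30 kt ⇒ rapid intensification.

43 kt, yes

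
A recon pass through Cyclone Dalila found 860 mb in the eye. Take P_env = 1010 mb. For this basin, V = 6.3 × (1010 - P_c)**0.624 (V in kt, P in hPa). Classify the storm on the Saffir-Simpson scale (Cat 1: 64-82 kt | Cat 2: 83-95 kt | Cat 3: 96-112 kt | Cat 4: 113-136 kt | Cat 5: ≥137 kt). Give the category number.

5

ΔP = 1010 − 860 = 150 mb.
V ≈ 6.3 × 150^0.624 = 6.3 × 22.80 ≈ 144 kt.
144 kt falls in the Category 5 band.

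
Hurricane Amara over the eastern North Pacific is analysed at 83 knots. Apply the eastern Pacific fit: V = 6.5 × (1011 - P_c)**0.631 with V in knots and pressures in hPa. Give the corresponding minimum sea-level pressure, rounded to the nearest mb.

ΔP = (V / 6.5)^(1/0.631) = (83/6.5)^1.585.
83/6.5 = 12.769; 12.769^1.585 ≈ 56.63 mb.
P_c = 1011 − 56.63 = 954.37 ≈ 954 mb.

954 mb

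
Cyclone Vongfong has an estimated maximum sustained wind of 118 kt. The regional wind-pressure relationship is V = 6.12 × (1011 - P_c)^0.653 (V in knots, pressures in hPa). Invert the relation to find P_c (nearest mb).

918 mb

ΔP = (V / 6.12)^(1/0.653) = (118/6.12)^1.531.
118/6.12 = 19.281; 19.281^1.531 ≈ 92.91 mb.
P_c = 1011 − 92.91 = 918.09 ≈ 918 mb.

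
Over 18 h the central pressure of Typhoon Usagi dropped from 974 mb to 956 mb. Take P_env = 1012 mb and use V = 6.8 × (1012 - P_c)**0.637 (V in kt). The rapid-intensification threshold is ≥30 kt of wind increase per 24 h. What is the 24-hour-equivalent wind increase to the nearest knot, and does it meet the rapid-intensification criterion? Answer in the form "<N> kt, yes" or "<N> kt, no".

V₁: ΔP = 38, V ≈ 6.8 × 38^0.637 ≈ 69.00 kt.
V₂: ΔP = 56, V ≈ 6.8 × 56^0.637 ≈ 88.33 kt.
ΔV over 18 h = 19.33 kt → 24 h equivalent = 19.33 × 24/18 ≈ 25.77 kt.
26 kt < 30 kt ⇒ not rapid intensification.

26 kt, no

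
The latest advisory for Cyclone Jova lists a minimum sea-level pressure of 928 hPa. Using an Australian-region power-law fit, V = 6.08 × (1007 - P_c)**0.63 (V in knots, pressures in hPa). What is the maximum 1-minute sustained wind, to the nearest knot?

ΔP = 1007 − 928 = 79 hPa.
79^0.63 ≈ 15.686.
V ≈ 6.08 × 15.686 ≈ 95.4 kt.

95 kt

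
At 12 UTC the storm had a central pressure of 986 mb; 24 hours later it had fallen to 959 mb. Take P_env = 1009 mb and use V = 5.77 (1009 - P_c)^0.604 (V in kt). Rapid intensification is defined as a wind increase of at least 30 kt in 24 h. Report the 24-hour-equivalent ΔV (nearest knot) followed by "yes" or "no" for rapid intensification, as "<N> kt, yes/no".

V₁: ΔP = 23, V ≈ 5.77 × 23^0.604 ≈ 38.34 kt.
V₂: ΔP = 50, V ≈ 5.77 × 50^0.604 ≈ 61.28 kt.
ΔV over 24 h = 22.94 kt → 24 h equivalent = 22.94 × 24/24 ≈ 22.94 kt.
23 kt < 30 kt ⇒ not rapid intensification.

23 kt, no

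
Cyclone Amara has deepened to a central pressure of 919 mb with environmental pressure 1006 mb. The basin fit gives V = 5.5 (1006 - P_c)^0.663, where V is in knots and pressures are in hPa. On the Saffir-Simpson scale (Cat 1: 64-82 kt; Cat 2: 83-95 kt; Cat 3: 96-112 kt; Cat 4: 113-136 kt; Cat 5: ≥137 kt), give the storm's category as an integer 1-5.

3

ΔP = 1006 − 919 = 87 mb.
V ≈ 5.5 × 87^0.663 = 5.5 × 19.32 ≈ 106 kt.
106 kt falls in the Category 3 band.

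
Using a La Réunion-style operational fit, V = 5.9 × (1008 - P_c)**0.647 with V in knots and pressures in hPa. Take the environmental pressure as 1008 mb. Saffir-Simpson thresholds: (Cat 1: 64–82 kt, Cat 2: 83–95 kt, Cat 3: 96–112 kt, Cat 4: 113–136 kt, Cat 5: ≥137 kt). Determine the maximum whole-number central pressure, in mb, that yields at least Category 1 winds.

Category 1 begins at V = 64 kt.
Required ΔP = (64/5.9)^(1/0.647) = 10.847^1.546 ≈ 39.83 mb.
P_c ≤ 1008 − 39.83 = 968.17, so the highest integer P_c is 968 mb.

968 mb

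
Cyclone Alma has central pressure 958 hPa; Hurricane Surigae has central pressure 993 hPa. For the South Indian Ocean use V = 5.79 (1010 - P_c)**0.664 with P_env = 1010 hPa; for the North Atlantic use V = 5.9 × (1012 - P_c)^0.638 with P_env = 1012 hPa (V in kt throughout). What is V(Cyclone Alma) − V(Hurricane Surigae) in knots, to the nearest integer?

Cyclone Alma: ΔP = 52; V ≈ 5.79 × 52^0.664 ≈ 79.82 kt.
Hurricane Surigae: ΔP = 19; V ≈ 5.9 × 19^0.638 ≈ 38.61 kt.
Difference ≈ 79.82 − 38.61 = 41.21 → 41 kt.

41 kt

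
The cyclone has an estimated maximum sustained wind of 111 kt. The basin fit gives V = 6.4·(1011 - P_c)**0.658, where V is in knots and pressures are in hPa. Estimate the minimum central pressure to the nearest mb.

ΔP = (V / 6.4)^(1/0.658) = (111/6.4)^1.520.
111/6.4 = 17.344; 17.344^1.520 ≈ 76.42 mb.
P_c = 1011 − 76.42 = 934.58 ≈ 935 mb.

935 mb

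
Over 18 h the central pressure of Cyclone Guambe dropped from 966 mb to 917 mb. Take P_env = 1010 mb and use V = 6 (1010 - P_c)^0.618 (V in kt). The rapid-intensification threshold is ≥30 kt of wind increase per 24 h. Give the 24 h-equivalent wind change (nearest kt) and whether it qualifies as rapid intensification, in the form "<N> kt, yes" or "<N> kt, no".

V₁: ΔP = 44, V ≈ 6 × 44^0.618 ≈ 62.20 kt.
V₂: ΔP = 93, V ≈ 6 × 93^0.618 ≈ 98.78 kt.
ΔV over 18 h = 36.58 kt → 24 h equivalent = 36.58 × 24/18 ≈ 48.77 kt.
49 kt ≥ 30 kt ⇒ rapid intensification.

49 kt, yes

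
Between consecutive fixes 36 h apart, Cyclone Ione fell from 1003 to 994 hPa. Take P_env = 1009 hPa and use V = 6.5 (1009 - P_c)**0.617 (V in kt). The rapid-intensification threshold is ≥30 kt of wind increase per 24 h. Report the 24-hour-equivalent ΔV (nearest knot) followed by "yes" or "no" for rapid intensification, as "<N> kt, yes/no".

10 kt, no

V₁: ΔP = 6, V ≈ 6.5 × 6^0.617 ≈ 19.64 kt.
V₂: ΔP = 15, V ≈ 6.5 × 15^0.617 ≈ 34.56 kt.
ΔV over 36 h = 14.92 kt → 24 h equivalent = 14.92 × 24/36 ≈ 9.95 kt.
10 kt < 30 kt ⇒ not rapid intensification.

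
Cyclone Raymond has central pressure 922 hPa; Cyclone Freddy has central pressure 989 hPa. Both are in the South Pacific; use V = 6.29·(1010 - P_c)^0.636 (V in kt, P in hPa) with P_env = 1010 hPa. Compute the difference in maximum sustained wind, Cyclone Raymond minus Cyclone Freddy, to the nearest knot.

Cyclone Raymond: ΔP = 88; V ≈ 6.29 × 88^0.636 ≈ 108.48 kt.
Cyclone Freddy: ΔP = 21; V ≈ 6.29 × 21^0.636 ≈ 43.61 kt.
Difference ≈ 108.48 − 43.61 = 64.87 → 65 kt.

65 kt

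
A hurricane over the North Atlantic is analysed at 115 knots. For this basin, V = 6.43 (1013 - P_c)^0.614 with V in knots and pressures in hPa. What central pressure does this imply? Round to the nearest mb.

903 mb

ΔP = (V / 6.43)^(1/0.614) = (115/6.43)^1.629.
115/6.43 = 17.885; 17.885^1.629 ≈ 109.62 mb.
P_c = 1013 − 109.62 = 903.38 ≈ 903 mb.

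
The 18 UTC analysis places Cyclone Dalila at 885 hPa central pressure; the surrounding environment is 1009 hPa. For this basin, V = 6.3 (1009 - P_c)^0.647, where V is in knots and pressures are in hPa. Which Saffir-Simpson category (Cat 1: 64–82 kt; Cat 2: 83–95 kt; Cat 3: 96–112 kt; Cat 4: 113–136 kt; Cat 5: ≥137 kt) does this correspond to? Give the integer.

5

ΔP = 1009 − 885 = 124 hPa.
V ≈ 6.3 × 124^0.647 = 6.3 × 22.62 ≈ 142 kt.
142 kt falls in the Category 5 band.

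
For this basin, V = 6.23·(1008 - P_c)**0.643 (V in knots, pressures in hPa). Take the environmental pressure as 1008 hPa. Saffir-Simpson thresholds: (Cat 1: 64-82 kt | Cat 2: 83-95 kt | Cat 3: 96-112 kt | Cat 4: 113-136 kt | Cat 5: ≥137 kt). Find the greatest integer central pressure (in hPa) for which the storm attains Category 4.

Category 4 begins at V = 113 kt.
Required ΔP = (113/6.23)^(1/0.643) = 18.138^1.555 ≈ 90.65 hPa.
P_c ≤ 1008 − 90.65 = 917.35, so the highest integer P_c is 917 hPa.

917 hPa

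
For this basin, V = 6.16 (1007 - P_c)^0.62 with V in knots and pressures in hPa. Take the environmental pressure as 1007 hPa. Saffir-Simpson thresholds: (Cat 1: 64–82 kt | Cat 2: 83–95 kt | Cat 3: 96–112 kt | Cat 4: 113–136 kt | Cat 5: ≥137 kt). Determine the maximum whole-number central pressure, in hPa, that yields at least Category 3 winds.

Category 3 begins at V = 96 kt.
Required ΔP = (96/6.16)^(1/0.62) = 15.584^1.613 ≈ 83.89 hPa.
P_c ≤ 1007 − 83.89 = 923.11, so the highest integer P_c is 923 hPa.

923 hPa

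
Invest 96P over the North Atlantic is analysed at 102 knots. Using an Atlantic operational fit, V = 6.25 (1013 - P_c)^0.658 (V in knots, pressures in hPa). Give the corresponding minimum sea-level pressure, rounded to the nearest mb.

943 mb

ΔP = (V / 6.25)^(1/0.658) = (102/6.25)^1.520.
102/6.25 = 16.320; 16.320^1.520 ≈ 69.67 mb.
P_c = 1013 − 69.67 = 943.33 ≈ 943 mb.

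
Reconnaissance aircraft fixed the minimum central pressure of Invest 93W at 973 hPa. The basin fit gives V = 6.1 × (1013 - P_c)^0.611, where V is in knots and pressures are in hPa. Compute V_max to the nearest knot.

58 kt

ΔP = 1013 − 973 = 40 hPa.
40^0.611 ≈ 9.525.
V ≈ 6.1 × 9.525 ≈ 58.1 kt.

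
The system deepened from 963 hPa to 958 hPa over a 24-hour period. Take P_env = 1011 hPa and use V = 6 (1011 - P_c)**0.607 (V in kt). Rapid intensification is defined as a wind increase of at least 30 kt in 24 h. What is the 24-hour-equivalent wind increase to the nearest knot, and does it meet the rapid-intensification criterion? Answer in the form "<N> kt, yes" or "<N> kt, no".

4 kt, no

V₁: ΔP = 48, V ≈ 6 × 48^0.607 ≈ 62.90 kt.
V₂: ΔP = 53, V ≈ 6 × 53^0.607 ≈ 66.80 kt.
ΔV over 24 h = 3.90 kt → 24 h equivalent = 3.90 × 24/24 ≈ 3.90 kt.
4 kt < 30 kt ⇒ not rapid intensification.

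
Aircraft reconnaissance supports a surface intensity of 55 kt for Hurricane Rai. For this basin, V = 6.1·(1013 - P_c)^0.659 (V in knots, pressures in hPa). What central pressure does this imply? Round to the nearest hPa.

985 hPa

ΔP = (V / 6.1)^(1/0.659) = (55/6.1)^1.517.
55/6.1 = 9.016; 9.016^1.517 ≈ 28.13 hPa.
P_c = 1013 − 28.13 = 984.87 ≈ 985 hPa.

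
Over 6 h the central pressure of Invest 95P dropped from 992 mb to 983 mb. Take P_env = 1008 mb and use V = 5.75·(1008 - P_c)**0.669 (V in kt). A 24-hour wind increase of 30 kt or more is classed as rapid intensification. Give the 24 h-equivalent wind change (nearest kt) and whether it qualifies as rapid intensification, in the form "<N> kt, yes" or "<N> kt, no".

51 kt, yes

V₁: ΔP = 16, V ≈ 5.75 × 16^0.669 ≈ 36.75 kt.
V₂: ΔP = 25, V ≈ 5.75 × 25^0.669 ≈ 49.53 kt.
ΔV over 6 h = 12.78 kt → 24 h equivalent = 12.78 × 24/6 ≈ 51.12 kt.
51 kt ≥ 30 kt ⇒ rapid intensification.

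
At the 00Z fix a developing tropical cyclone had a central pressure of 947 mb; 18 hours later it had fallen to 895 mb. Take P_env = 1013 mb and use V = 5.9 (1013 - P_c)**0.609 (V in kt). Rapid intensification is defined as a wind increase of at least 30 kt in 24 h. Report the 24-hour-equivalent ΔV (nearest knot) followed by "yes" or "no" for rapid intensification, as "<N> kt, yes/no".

V₁: ΔP = 66, V ≈ 5.9 × 66^0.609 ≈ 75.68 kt.
V₂: ΔP = 118, V ≈ 5.9 × 118^0.609 ≈ 107.80 kt.
ΔV over 18 h = 32.12 kt → 24 h equivalent = 32.12 × 24/18 ≈ 42.83 kt.
43 kt ≥ 30 kt ⇒ rapid intensification.

43 kt, yes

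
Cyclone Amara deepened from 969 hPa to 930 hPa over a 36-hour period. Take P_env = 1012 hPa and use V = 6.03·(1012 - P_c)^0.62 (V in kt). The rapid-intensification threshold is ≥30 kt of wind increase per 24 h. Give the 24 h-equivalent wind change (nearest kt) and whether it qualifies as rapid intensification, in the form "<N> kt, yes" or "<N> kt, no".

V₁: ΔP = 43, V ≈ 6.03 × 43^0.62 ≈ 62.10 kt.
V₂: ΔP = 82, V ≈ 6.03 × 82^0.62 ≈ 92.66 kt.
ΔV over 36 h = 30.56 kt → 24 h equivalent = 30.56 × 24/36 ≈ 20.37 kt.
20 kt < 30 kt ⇒ not rapid intensification.

20 kt, no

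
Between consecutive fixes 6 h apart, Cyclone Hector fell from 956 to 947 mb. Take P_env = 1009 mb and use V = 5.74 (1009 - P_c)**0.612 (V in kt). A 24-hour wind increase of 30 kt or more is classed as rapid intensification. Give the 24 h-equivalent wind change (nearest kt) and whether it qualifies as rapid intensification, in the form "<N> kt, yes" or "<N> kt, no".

26 kt, no

V₁: ΔP = 53, V ≈ 5.74 × 53^0.612 ≈ 65.19 kt.
V₂: ΔP = 62, V ≈ 5.74 × 62^0.612 ≈ 71.76 kt.
ΔV over 6 h = 6.57 kt → 24 h equivalent = 6.57 × 24/6 ≈ 26.28 kt.
26 kt < 30 kt ⇒ not rapid intensification.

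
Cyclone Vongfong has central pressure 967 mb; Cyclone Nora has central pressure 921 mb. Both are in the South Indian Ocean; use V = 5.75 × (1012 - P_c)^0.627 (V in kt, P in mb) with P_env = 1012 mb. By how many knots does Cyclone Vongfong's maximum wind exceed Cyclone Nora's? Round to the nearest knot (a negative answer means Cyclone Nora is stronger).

-35 kt

Cyclone Vongfong: ΔP = 45; V ≈ 5.75 × 45^0.627 ≈ 62.55 kt.
Cyclone Nora: ΔP = 91; V ≈ 5.75 × 91^0.627 ≈ 97.27 kt.
Difference ≈ 62.55 − 97.27 = -34.72 → -35 kt.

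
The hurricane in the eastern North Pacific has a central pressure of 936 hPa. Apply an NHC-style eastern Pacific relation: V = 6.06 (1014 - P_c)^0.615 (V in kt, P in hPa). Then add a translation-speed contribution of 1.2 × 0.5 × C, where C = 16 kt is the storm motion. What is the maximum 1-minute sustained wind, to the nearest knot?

ΔP = 1014 − 936 = 78 hPa.
78^0.615 ≈ 14.576.
V ≈ 6.06 × 14.576 ≈ 88.3 kt.
Translation term: 1.2 × 0.5 × 16 = 9.6 kt.
Corrected V ≈ 97.9 kt → 98 kt.

98 kt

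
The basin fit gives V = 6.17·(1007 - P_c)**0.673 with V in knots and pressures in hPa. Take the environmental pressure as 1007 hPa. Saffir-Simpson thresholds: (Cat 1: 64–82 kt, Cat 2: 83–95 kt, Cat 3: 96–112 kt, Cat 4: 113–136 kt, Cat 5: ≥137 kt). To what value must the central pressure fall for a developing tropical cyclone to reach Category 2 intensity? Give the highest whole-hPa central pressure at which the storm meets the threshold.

Category 2 begins at V = 83 kt.
Required ΔP = (83/6.17)^(1/0.673) = 13.452^1.486 ≈ 47.56 hPa.
P_c ≤ 1007 − 47.56 = 959.44, so the highest integer P_c is 959 hPa.

959 hPa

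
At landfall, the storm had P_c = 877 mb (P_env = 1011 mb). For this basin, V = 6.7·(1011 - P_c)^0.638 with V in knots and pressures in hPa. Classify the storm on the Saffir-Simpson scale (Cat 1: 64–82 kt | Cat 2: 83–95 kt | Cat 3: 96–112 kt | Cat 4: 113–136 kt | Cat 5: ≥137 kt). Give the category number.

ΔP = 1011 − 877 = 134 mb.
V ≈ 6.7 × 134^0.638 = 6.7 × 22.76 ≈ 152 kt.
152 kt falls in the Category 5 band.

5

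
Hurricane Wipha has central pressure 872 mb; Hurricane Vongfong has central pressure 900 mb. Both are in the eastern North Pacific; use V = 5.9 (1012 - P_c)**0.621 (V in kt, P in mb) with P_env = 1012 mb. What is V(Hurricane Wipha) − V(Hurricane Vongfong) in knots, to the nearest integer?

16 kt

Hurricane Wipha: ΔP = 140; V ≈ 5.9 × 140^0.621 ≈ 126.94 kt.
Hurricane Vongfong: ΔP = 112; V ≈ 5.9 × 112^0.621 ≈ 110.51 kt.
Difference ≈ 126.94 − 110.51 = 16.43 → 16 kt.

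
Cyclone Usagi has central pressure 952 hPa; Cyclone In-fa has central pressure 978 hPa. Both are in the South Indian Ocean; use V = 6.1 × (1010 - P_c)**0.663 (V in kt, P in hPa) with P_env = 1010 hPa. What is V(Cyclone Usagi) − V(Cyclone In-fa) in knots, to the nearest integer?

29 kt

Cyclone Usagi: ΔP = 58; V ≈ 6.1 × 58^0.663 ≈ 90.05 kt.
Cyclone In-fa: ΔP = 32; V ≈ 6.1 × 32^0.663 ≈ 60.71 kt.
Difference ≈ 90.05 − 60.71 = 29.34 → 29 kt.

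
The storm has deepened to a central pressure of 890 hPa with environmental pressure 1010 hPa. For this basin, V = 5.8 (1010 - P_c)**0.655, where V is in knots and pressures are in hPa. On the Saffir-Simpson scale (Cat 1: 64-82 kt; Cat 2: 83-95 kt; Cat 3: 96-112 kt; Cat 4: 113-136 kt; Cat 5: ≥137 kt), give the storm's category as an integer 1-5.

ΔP = 1010 − 890 = 120 hPa.
V ≈ 5.8 × 120^0.655 = 5.8 × 23.01 ≈ 133 kt.
133 kt falls in the Category 4 band.

4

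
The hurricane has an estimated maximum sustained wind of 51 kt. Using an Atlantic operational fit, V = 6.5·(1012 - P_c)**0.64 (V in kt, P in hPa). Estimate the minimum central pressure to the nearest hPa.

987 hPa

ΔP = (V / 6.5)^(1/0.64) = (51/6.5)^1.562.
51/6.5 = 7.846; 7.846^1.562 ≈ 25.00 hPa.
P_c = 1012 − 25.00 = 987.00 ≈ 987 hPa.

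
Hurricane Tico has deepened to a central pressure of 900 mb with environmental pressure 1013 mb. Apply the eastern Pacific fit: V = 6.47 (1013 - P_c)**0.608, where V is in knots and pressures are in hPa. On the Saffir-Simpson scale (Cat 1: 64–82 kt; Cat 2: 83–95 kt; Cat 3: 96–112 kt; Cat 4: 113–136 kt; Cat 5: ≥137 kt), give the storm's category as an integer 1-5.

ΔP = 1013 − 900 = 113 mb.
V ≈ 6.47 × 113^0.608 = 6.47 × 17.71 ≈ 115 kt.
115 kt falls in the Category 4 band.

4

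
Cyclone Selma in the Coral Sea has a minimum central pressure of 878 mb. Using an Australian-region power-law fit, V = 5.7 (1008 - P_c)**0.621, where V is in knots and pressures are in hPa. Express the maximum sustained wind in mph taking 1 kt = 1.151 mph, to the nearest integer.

135 mph

ΔP = 1008 − 878 = 130 mb.
V ≈ 5.7 × 130^0.621 = 5.7 × 20.547 ≈ 117.121 kt.
117.121 × 1.151 ≈ 134.81 mph → 135 mph.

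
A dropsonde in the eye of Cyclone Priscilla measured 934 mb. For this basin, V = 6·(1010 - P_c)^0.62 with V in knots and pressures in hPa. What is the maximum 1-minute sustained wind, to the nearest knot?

ΔP = 1010 − 934 = 76 mb.
76^0.62 ≈ 14.659.
V ≈ 6 × 14.659 ≈ 88.0 kt.

88 kt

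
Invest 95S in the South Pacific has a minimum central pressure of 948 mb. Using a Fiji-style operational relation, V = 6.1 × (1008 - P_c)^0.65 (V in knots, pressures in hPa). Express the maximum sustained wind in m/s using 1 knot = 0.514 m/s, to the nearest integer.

ΔP = 1008 − 948 = 60 mb.
V ≈ 6.1 × 60^0.65 = 6.1 × 14.315 ≈ 87.323 kt.
87.323 × 0.514 ≈ 44.88 m/s → 45 m/s.

45 m/s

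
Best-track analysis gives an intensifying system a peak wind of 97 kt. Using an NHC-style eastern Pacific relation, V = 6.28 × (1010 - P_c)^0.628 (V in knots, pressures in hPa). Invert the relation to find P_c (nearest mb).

ΔP = (V / 6.28)^(1/0.628) = (97/6.28)^1.592.
97/6.28 = 15.446; 15.446^1.592 ≈ 78.17 mb.
P_c = 1010 − 78.17 = 931.83 ≈ 932 mb.

932 mb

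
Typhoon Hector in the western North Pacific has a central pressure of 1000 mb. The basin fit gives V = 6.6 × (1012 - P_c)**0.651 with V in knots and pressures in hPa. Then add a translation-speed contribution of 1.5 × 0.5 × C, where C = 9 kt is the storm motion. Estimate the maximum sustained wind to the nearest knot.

40 kt

ΔP = 1012 − 1000 = 12 mb.
12^0.651 ≈ 5.041.
V ≈ 6.6 × 5.041 ≈ 33.3 kt.
Translation term: 1.5 × 0.5 × 9 = 6.75 kt.
Corrected V ≈ 40.05 kt → 40 kt.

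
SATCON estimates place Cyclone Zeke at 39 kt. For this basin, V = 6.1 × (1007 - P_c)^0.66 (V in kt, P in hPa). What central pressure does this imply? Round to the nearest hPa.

990 hPa

ΔP = (V / 6.1)^(1/0.66) = (39/6.1)^1.515.
39/6.1 = 6.393; 6.393^1.515 ≈ 16.63 hPa.
P_c = 1007 − 16.63 = 990.37 ≈ 990 hPa.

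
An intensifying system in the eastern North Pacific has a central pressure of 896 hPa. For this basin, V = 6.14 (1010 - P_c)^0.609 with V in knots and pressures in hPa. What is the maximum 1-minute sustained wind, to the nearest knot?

ΔP = 1010 − 896 = 114 hPa.
114^0.609 ≈ 17.892.
V ≈ 6.14 × 17.892 ≈ 109.9 kt.

110 kt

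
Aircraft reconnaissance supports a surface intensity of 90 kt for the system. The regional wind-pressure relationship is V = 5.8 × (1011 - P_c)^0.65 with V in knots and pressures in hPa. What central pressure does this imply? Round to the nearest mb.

943 mb

ΔP = (V / 5.8)^(1/0.65) = (90/5.8)^1.538.
90/5.8 = 15.517; 15.517^1.538 ≈ 67.92 mb.
P_c = 1011 − 67.92 = 943.08 ≈ 943 mb.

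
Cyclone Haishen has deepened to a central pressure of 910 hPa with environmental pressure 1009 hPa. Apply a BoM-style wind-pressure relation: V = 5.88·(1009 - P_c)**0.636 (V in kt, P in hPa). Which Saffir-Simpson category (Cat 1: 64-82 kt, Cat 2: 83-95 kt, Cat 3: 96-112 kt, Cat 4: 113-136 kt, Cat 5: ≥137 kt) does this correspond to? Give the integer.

ΔP = 1009 − 910 = 99 hPa.
V ≈ 5.88 × 99^0.636 = 5.88 × 18.59 ≈ 109 kt.
109 kt falls in the Category 3 band.

3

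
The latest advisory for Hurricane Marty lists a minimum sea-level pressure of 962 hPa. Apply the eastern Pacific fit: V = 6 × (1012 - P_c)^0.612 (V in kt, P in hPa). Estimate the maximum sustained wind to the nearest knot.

66 kt

ΔP = 1012 − 962 = 50 hPa.
50^0.612 ≈ 10.959.
V ≈ 6 × 10.959 ≈ 65.8 kt.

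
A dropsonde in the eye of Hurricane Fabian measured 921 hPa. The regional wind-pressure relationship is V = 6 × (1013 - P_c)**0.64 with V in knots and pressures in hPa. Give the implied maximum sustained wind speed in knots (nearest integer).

108 kt

ΔP = 1013 − 921 = 92 hPa.
92^0.64 ≈ 18.064.
V ≈ 6 × 18.064 ≈ 108.4 kt.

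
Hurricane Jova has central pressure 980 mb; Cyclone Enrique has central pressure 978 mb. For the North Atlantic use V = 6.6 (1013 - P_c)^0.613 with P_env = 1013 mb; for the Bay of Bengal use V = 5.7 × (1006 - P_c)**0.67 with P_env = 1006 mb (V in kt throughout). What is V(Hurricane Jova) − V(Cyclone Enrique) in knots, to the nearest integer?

Hurricane Jova: ΔP = 33; V ≈ 6.6 × 33^0.613 ≈ 56.29 kt.
Cyclone Enrique: ΔP = 28; V ≈ 5.7 × 28^0.67 ≈ 53.15 kt.
Difference ≈ 56.29 − 53.15 = 3.14 → 3 kt.

3 kt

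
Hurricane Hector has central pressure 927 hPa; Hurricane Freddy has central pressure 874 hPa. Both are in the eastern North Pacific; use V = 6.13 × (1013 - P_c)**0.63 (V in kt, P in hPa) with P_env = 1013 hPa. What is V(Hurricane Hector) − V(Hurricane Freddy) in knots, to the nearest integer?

-36 kt

Hurricane Hector: ΔP = 86; V ≈ 6.13 × 86^0.63 ≈ 101.44 kt.
Hurricane Freddy: ΔP = 139; V ≈ 6.13 × 139^0.63 ≈ 137.26 kt.
Difference ≈ 101.44 − 137.26 = -35.82 → -36 kt.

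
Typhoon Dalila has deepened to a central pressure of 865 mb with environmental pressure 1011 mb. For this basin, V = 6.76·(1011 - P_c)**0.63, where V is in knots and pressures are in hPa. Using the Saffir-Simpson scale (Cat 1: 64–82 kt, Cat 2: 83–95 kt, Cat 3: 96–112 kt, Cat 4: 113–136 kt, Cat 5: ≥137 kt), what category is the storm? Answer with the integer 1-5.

ΔP = 1011 − 865 = 146 mb.
V ≈ 6.76 × 146^0.63 = 6.76 × 23.10 ≈ 156 kt.
156 kt falls in the Category 5 band.

5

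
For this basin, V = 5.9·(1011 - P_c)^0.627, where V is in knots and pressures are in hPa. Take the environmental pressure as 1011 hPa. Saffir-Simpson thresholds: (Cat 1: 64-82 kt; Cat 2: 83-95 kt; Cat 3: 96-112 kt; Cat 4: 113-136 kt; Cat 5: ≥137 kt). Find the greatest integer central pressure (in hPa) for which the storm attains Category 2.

Category 2 begins at V = 83 kt.
Required ΔP = (83/5.9)^(1/0.627) = 14.068^1.595 ≈ 67.81 hPa.
P_c ≤ 1011 − 67.81 = 943.19, so the highest integer P_c is 943 hPa.

943 hPa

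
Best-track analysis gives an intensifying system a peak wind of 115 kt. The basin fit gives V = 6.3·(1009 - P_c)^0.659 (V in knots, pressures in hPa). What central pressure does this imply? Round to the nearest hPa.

ΔP = (V / 6.3)^(1/0.659) = (115/6.3)^1.517.
115/6.3 = 18.254; 18.254^1.517 ≈ 82.04 hPa.
P_c = 1009 − 82.04 = 926.96 ≈ 927 hPa.

927 hPa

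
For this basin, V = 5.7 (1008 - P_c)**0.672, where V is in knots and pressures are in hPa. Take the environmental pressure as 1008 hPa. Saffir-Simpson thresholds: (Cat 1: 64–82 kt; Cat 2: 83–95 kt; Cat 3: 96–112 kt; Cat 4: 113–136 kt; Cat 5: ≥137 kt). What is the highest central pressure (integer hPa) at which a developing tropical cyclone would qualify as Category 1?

971 hPa

Category 1 begins at V = 64 kt.
Required ΔP = (64/5.7)^(1/0.672) = 11.228^1.488 ≈ 36.56 hPa.
P_c ≤ 1008 − 36.56 = 971.44, so the highest integer P_c is 971 hPa.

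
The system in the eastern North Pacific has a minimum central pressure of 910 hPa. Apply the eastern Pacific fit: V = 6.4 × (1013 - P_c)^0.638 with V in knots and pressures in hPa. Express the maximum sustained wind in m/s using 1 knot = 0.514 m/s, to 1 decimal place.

ΔP = 1013 − 910 = 103 hPa.
V ≈ 6.4 × 103^0.638 = 6.4 × 19.239 ≈ 123.132 kt.
123.132 × 0.514 ≈ 63.29 m/s → 63.3 m/s.

63.3 m/s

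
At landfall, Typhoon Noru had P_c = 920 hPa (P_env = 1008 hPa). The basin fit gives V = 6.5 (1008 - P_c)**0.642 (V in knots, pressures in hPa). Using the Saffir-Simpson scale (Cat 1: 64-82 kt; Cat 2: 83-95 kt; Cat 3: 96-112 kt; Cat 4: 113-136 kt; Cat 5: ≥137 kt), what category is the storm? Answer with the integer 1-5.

4

ΔP = 1008 − 920 = 88 hPa.
V ≈ 6.5 × 88^0.642 = 6.5 × 17.72 ≈ 115 kt.
115 kt falls in the Category 4 band.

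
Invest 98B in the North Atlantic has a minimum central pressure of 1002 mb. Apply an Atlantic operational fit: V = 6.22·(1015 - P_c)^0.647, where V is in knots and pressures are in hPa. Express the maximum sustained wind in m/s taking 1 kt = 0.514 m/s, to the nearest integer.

ΔP = 1015 − 1002 = 13 mb.
V ≈ 6.22 × 13^0.647 = 6.22 × 5.257 ≈ 32.697 kt.
32.697 × 0.514 ≈ 16.81 m/s → 17 m/s.

17 m/s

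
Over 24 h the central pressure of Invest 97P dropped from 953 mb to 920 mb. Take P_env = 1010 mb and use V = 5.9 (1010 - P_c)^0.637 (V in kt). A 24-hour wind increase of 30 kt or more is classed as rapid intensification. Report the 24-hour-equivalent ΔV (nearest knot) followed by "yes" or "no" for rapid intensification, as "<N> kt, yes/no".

V₁: ΔP = 57, V ≈ 5.9 × 57^0.637 ≈ 77.51 kt.
V₂: ΔP = 90, V ≈ 5.9 × 90^0.637 ≈ 103.68 kt.
ΔV over 24 h = 26.17 kt → 24 h equivalent = 26.17 × 24/24 ≈ 26.17 kt.
26 kt < 30 kt ⇒ not rapid intensification.

26 kt, no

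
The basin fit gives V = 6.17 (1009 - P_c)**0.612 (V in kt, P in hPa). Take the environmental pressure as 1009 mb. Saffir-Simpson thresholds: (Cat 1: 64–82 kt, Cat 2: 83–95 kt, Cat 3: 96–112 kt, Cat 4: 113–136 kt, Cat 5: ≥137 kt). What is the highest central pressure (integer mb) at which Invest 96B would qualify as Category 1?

963 mb

Category 1 begins at V = 64 kt.
Required ΔP = (64/6.17)^(1/0.612) = 10.373^1.634 ≈ 45.70 mb.
P_c ≤ 1009 − 45.70 = 963.30, so the highest integer P_c is 963 mb.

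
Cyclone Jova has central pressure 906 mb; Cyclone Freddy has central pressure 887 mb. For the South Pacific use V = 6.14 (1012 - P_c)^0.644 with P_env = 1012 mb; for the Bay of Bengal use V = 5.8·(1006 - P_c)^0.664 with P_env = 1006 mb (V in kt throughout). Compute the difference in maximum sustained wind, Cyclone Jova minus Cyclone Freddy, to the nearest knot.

-15 kt

Cyclone Jova: ΔP = 106; V ≈ 6.14 × 106^0.644 ≈ 123.73 kt.
Cyclone Freddy: ΔP = 119; V ≈ 5.8 × 119^0.664 ≈ 138.55 kt.
Difference ≈ 123.73 − 138.55 = -14.82 → -15 kt.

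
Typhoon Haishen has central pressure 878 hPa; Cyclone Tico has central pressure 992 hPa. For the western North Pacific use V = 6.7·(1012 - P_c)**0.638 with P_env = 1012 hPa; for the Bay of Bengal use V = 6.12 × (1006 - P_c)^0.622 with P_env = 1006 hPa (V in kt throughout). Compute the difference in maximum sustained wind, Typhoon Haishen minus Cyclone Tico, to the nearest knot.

121 kt

Typhoon Haishen: ΔP = 134; V ≈ 6.7 × 134^0.638 ≈ 152.46 kt.
Cyclone Tico: ΔP = 14; V ≈ 6.12 × 14^0.622 ≈ 31.60 kt.
Difference ≈ 152.46 − 31.60 = 120.86 → 121 kt.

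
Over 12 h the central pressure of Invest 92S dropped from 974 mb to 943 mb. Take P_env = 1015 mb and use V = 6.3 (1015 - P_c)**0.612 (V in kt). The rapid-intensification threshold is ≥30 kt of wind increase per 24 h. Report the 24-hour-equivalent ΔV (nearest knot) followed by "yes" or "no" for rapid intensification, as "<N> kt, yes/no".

V₁: ΔP = 41, V ≈ 6.3 × 41^0.612 ≈ 61.15 kt.
V₂: ΔP = 72, V ≈ 6.3 × 72^0.612 ≈ 86.30 kt.
ΔV over 12 h = 25.15 kt → 24 h equivalent = 25.15 × 24/12 ≈ 50.30 kt.
50 kt ≥ 30 kt ⇒ rapid intensification.

50 kt, yes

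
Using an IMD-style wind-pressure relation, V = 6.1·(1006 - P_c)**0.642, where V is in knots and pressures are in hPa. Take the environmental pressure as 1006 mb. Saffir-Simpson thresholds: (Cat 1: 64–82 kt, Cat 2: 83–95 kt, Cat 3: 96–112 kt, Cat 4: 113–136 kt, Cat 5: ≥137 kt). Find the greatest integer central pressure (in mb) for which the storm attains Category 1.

Category 1 begins at V = 64 kt.
Required ΔP = (64/6.1)^(1/0.642) = 10.492^1.558 ≈ 38.91 mb.
P_c ≤ 1006 − 38.91 = 967.09, so the highest integer P_c is 967 mb.

967 mb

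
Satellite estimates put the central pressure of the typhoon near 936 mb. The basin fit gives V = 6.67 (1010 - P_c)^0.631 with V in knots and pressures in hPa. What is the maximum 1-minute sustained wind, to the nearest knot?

ΔP = 1010 − 936 = 74 mb.
74^0.631 ≈ 15.118.
V ≈ 6.67 × 15.118 ≈ 100.8 kt.

101 kt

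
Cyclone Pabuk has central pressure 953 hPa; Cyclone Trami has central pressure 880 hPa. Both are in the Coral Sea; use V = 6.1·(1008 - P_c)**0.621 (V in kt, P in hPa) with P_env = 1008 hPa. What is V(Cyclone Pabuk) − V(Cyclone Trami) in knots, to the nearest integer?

Cyclone Pabuk: ΔP = 55; V ≈ 6.1 × 55^0.621 ≈ 73.47 kt.
Cyclone Trami: ΔP = 128; V ≈ 6.1 × 128^0.621 ≈ 124.14 kt.
Difference ≈ 73.47 − 124.14 = -50.67 → -51 kt.

-51 kt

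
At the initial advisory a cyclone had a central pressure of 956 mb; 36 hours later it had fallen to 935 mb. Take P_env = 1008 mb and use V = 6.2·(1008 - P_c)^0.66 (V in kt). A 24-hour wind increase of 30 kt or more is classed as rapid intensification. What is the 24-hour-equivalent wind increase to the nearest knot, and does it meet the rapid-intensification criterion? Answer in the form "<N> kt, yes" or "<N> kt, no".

14 kt, no

V₁: ΔP = 52, V ≈ 6.2 × 52^0.66 ≈ 84.13 kt.
V₂: ΔP = 73, V ≈ 6.2 × 73^0.66 ≈ 105.24 kt.
ΔV over 36 h = 21.11 kt → 24 h equivalent = 21.11 × 24/36 ≈ 14.07 kt.
14 kt < 30 kt ⇒ not rapid intensification.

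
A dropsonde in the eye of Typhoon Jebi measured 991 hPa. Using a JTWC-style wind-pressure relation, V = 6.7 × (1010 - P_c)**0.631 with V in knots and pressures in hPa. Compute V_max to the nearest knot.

43 kt

ΔP = 1010 − 991 = 19 hPa.
19^0.631 ≈ 6.411.
V ≈ 6.7 × 6.411 ≈ 43.0 kt.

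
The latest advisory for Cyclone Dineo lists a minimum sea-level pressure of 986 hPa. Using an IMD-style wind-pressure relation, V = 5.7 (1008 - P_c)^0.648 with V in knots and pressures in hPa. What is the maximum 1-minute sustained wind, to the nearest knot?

42 kt

ΔP = 1008 − 986 = 22 hPa.
22^0.648 ≈ 7.411.
V ≈ 5.7 × 7.411 ≈ 42.2 kt.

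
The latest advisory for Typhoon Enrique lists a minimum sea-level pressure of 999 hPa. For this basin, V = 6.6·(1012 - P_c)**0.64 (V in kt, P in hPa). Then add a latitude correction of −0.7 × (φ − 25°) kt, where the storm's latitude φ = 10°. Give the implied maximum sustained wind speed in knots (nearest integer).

ΔP = 1012 − 999 = 13 hPa.
13^0.64 ≈ 5.163.
V ≈ 6.6 × 5.163 ≈ 34.1 kt.
Latitude correction: −0.7 × (10 − 25) = 10.5 kt.
Corrected V ≈ 44.6 kt → 45 kt.

45 kt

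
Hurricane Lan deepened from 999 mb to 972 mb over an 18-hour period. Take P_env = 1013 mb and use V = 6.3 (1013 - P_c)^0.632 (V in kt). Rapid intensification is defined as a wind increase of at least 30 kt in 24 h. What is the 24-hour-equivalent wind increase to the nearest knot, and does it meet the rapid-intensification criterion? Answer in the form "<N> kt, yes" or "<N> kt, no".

43 kt, yes

V₁: ΔP = 14, V ≈ 6.3 × 14^0.632 ≈ 33.40 kt.
V₂: ΔP = 41, V ≈ 6.3 × 41^0.632 ≈ 65.86 kt.
ΔV over 18 h = 32.46 kt → 24 h equivalent = 32.46 × 24/18 ≈ 43.28 kt.
43 kt ≥ 30 kt ⇒ rapid intensification.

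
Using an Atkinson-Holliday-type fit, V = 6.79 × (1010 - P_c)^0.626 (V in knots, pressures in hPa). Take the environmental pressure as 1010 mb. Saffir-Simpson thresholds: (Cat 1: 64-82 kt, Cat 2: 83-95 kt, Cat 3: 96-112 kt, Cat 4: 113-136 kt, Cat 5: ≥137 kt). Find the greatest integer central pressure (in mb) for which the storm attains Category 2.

Category 2 begins at V = 83 kt.
Required ΔP = (83/6.79)^(1/0.626) = 12.224^1.597 ≈ 54.54 mb.
P_c ≤ 1010 − 54.54 = 955.46, so the highest integer P_c is 955 mb.

955 mb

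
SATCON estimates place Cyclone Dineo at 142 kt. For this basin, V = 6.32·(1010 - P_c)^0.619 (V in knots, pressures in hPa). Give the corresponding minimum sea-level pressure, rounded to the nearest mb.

857 mb

ΔP = (V / 6.32)^(1/0.619) = (142/6.32)^1.616.
142/6.32 = 22.468; 22.468^1.616 ≈ 152.57 mb.
P_c = 1010 − 152.57 = 857.43 ≈ 857 mb.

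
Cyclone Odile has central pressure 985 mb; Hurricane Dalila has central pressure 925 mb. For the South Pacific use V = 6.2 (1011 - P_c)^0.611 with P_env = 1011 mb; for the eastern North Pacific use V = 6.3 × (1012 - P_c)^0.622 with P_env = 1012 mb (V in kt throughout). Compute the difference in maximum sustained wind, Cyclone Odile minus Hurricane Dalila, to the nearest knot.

Cyclone Odile: ΔP = 26; V ≈ 6.2 × 26^0.611 ≈ 45.39 kt.
Hurricane Dalila: ΔP = 87; V ≈ 6.3 × 87^0.622 ≈ 101.33 kt.
Difference ≈ 45.39 − 101.33 = -55.94 → -56 kt.

-56 kt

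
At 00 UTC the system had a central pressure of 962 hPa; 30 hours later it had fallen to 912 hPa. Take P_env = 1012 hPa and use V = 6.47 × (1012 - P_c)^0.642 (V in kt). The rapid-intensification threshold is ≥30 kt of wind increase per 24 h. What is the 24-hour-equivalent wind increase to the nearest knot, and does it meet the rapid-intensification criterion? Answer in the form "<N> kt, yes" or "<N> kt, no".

V₁: ΔP = 50, V ≈ 6.47 × 50^0.642 ≈ 79.73 kt.
V₂: ΔP = 100, V ≈ 6.47 × 100^0.642 ≈ 124.42 kt.
ΔV over 30 h = 44.69 kt → 24 h equivalent = 44.69 × 24/30 ≈ 35.75 kt.
36 kt ≥ 30 kt ⇒ rapid intensification.

36 kt, yes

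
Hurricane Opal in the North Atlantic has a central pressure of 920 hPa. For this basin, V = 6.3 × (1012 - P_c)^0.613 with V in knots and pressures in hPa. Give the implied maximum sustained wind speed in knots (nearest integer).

ΔP = 1012 − 920 = 92 hPa.
92^0.613 ≈ 15.988.
V ≈ 6.3 × 15.988 ≈ 100.7 kt.

101 kt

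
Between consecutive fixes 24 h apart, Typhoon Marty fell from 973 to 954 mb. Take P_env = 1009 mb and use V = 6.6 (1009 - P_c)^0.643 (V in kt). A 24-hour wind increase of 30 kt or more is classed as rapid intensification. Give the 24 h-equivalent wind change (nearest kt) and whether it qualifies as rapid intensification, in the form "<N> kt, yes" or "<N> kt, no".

V₁: ΔP = 36, V ≈ 6.6 × 36^0.643 ≈ 66.11 kt.
V₂: ΔP = 55, V ≈ 6.6 × 55^0.643 ≈ 86.82 kt.
ΔV over 24 h = 20.71 kt → 24 h equivalent = 20.71 × 24/24 ≈ 20.71 kt.
21 kt < 30 kt ⇒ not rapid intensification.

21 kt, no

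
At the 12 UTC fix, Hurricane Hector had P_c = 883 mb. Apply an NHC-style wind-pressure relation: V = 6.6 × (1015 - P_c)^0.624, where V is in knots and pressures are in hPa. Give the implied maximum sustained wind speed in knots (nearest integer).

ΔP = 1015 − 883 = 132 mb.
132^0.624 ≈ 21.049.
V ≈ 6.6 × 21.049 ≈ 138.9 kt.

139 kt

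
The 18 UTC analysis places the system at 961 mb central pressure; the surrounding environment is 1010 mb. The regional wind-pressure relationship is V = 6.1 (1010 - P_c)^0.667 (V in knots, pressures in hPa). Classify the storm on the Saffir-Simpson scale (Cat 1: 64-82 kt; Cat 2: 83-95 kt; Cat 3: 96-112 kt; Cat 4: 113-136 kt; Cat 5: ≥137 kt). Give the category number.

ΔP = 1010 − 961 = 49 mb.
V ≈ 6.1 × 49^0.667 = 6.1 × 13.41 ≈ 82 kt.
82 kt falls in the Category 1 band.

1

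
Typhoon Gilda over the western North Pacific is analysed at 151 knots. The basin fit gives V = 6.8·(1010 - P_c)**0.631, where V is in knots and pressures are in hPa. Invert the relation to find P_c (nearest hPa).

874 hPa

ΔP = (V / 6.8)^(1/0.631) = (151/6.8)^1.585.
151/6.8 = 22.206; 22.206^1.585 ≈ 136.10 hPa.
P_c = 1010 − 136.10 = 873.90 ≈ 874 hPa.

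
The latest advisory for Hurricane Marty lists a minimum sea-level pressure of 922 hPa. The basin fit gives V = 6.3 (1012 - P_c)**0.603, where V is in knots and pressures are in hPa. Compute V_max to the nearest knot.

95 kt

ΔP = 1012 − 922 = 90 hPa.
90^0.603 ≈ 15.080.
V ≈ 6.3 × 15.080 ≈ 95.0 kt.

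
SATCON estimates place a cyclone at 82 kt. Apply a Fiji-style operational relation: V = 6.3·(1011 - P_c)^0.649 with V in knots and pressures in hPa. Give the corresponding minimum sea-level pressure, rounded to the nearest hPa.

ΔP = (V / 6.3)^(1/0.649) = (82/6.3)^1.541.
82/6.3 = 13.016; 13.016^1.541 ≈ 52.15 hPa.
P_c = 1011 − 52.15 = 958.85 ≈ 959 hPa.

959 hPa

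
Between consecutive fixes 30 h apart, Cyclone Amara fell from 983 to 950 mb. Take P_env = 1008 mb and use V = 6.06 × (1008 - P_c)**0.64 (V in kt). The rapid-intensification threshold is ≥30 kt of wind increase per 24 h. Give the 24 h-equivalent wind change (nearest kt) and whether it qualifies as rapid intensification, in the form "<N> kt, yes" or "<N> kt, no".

27 kt, no

V₁: ΔP = 25, V ≈ 6.06 × 25^0.64 ≈ 47.55 kt.
V₂: ΔP = 58, V ≈ 6.06 × 58^0.64 ≈ 81.48 kt.
ΔV over 30 h = 33.93 kt → 24 h equivalent = 33.93 × 24/30 ≈ 27.14 kt.
27 kt < 30 kt ⇒ not rapid intensification.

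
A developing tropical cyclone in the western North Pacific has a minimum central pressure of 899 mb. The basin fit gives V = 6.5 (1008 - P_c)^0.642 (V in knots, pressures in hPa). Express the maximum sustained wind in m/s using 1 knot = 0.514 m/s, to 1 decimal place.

ΔP = 1008 − 899 = 109 mb.
V ≈ 6.5 × 109^0.642 = 6.5 × 20.325 ≈ 132.112 kt.
132.112 × 0.514 ≈ 67.91 m/s → 67.9 m/s.

67.9 m/s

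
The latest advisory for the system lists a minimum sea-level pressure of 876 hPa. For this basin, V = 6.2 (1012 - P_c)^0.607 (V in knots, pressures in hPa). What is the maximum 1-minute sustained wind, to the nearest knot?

122 kt

ΔP = 1012 − 876 = 136 hPa.
136^0.607 ≈ 19.727.
V ≈ 6.2 × 19.727 ≈ 122.3 kt.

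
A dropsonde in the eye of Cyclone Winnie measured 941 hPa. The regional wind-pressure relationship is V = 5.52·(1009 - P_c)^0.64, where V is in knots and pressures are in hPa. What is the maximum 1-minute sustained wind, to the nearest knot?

ΔP = 1009 − 941 = 68 hPa.
68^0.64 ≈ 14.887.
V ≈ 5.52 × 14.887 ≈ 82.2 kt.

82 kt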